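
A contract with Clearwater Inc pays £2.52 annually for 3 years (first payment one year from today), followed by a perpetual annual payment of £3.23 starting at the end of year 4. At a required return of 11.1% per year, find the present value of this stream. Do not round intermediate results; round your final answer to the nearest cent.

£27.37

PV of 3-year annuity: £2.52 × [1 − (1+0.111)^−3] / 0.111 = 6.14747
Perpetuity value at year 3: £3.23 / 0.111 = 29.09910
PV of perpetuity: 29.09910 / (1+0.111)^3 = 21.21961
Total PV = 6.14747 + 21.21961 = 27.36707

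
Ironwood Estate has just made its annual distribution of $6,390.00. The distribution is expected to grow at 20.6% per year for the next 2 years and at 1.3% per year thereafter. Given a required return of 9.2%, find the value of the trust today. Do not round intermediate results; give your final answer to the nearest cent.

D_1 = 7706.34000
D_2 = 9293.84604
Terminal value at year 2: TV = D_2×(1+g_2)/(r−g_2) = 9414.66604/0.079 = 119172.98783
P_0 = D_1/(1+r)^1 + D_2/(1+r)^2 + TV/(1+r)^2
    = 7057.08791 + 7793.81687 + 99938.43657 = 114789.34135

$114789.34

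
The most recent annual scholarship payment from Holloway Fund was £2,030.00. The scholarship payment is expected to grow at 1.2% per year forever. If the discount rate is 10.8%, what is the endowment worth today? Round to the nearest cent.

D₁ = D₀ × (1 + g) = £2,030.00 × 1.012 = £2,054.3600
Growing perpetuity: P = D₁ / (r − g) = £2,054.3600 / (0.108 − 0.012) = £21,399.58

£21399.58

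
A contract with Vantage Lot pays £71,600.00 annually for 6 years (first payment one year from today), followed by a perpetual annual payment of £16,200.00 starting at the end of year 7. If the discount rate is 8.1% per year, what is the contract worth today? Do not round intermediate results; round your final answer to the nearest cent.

PV of 6-year annuity: £71,600.00 × [1 − (1+0.081)^−6] / 0.081 = 329996.44250
Perpetuity value at year 6: £16,200.00 / 0.081 = 200000.00000
PV of perpetuity: 200000.00000 / (1+0.081)^6 = 125336.00044
Total PV = 329996.44250 + 125336.00044 = 455332.44294

£455332.44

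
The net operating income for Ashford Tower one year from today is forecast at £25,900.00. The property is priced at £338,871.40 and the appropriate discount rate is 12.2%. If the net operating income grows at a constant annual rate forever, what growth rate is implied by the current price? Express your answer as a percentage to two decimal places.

4.56%

P = D₁/(r−g) ⇒ g = r − D₁/P = 0.122 − £25,900.00/£338,871.40 = 0.045570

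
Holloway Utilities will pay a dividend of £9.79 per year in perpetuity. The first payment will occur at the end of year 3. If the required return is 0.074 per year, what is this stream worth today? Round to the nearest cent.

Value at end of year 2: C / r = £9.79 / 0.074 = £132.2973
Discount to today: PV = £132.2973 / (1 + 0.074)^2 = £132.2973 / 1.153476 = £114.69

£114.69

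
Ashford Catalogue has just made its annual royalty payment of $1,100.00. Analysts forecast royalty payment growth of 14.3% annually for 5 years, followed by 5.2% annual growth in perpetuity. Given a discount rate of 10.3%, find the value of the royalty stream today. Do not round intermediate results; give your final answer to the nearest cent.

$33241.99

D_1 = 1257.30000
D_2 = 1437.09390
D_3 = 1642.59833
D_4 = 1877.48989
D_5 = 2145.97094
Terminal value at year 5: TV = D_5×(1+g_2)/(r−g_2) = 2257.56143/0.051 = 44265.91042
P_0 = D_1/(1+r)^1 + D_2/(1+r)^2 + D_3/(1+r)^3 + D_4/(1+r)^4 + D_5/(1+r)^5 + TV/(1+r)^5
    = 1139.89121 + 1181.22906 + 1224.06601 + 1268.45644 + 1314.45667 + 27113.89055 = 33241.98993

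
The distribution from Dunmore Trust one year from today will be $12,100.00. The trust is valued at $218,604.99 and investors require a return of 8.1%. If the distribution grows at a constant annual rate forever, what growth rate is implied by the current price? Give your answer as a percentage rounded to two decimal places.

2.56%

P = D₁/(r−g) ⇒ g = r − D₁/P = 0.081 − $12,100.00/$218,604.99 = 0.025649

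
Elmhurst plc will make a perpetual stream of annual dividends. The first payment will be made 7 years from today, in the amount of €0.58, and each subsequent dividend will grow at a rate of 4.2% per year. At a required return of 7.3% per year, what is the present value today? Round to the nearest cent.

Value at end of year 6: C₁ / (r − g) = €0.58 / (0.073 − 0.042) = €18.7097
Discount to today: PV = €18.7097 / (1 + 0.073)^6 = €18.7097 / 1.526154 = €12.26

€12.26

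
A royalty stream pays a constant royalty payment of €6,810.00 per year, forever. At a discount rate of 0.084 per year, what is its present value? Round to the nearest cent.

Level perpetuity: PV = C / r = €6,810.00 / 0.084 = €81,071.43

€81071.43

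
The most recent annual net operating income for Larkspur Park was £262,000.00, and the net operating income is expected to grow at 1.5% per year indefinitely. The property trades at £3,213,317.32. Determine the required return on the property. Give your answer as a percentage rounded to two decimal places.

D₁ = £262,000.00 × 1.015 = £265,930.0000
P = D₁/(r − g) ⇒ r = D₁/P + g = £265,930.0000/£3,213,317.32 + 0.015 = 0.082759 + 0.015 = 0.097759

9.78%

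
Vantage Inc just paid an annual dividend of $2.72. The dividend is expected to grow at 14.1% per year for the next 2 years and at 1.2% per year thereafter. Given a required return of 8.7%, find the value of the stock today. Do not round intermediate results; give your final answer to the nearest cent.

$46.29

D_1 = 3.10352
D_2 = 3.54112
Terminal value at year 2: TV = D_2×(1+g_2)/(r−g_2) = 3.58361/0.075 = 47.78146
P_0 = D_1/(1+r)^1 + D_2/(1+r)^2 + TV/(1+r)^2
    = 2.85512 + 2.99696 + 40.43899 = 46.29108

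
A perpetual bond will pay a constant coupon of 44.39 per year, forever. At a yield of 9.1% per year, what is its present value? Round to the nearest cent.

487.80

Level perpetuity: PV = C / r = 44.39 / 0.091 = 487.80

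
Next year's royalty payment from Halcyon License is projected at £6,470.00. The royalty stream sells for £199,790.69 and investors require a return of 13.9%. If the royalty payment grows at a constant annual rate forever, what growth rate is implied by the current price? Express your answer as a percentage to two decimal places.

P = D₁/(r−g) ⇒ g = r − D₁/P = 0.139 − £6,470.00/£199,790.69 = 0.106616

10.66%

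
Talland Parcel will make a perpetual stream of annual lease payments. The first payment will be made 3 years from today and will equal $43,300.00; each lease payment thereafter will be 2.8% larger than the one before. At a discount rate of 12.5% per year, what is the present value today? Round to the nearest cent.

$352704.59

Value at end of year 2: C₁ / (r − g) = $43,300.00 / (0.125 − 0.028) = $446,391.7526
Discount to today: PV = $446,391.7526 / (1 + 0.125)^2 = $446,391.7526 / 1.265625 = $352,704.59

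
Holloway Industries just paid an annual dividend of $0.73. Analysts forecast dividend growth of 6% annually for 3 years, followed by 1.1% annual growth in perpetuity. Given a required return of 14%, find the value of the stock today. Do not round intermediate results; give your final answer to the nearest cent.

D_1 = 0.77380
D_2 = 0.82023
D_3 = 0.86944
Terminal value at year 3: TV = D_3×(1+g_2)/(r−g_2) = 0.87901/0.129 = 6.81400
P_0 = D_1/(1+r)^1 + D_2/(1+r)^2 + D_3/(1+r)^3 + TV/(1+r)^3
    = 0.67877 + 0.63114 + 0.58685 + 4.59925 = 6.49601

$6.50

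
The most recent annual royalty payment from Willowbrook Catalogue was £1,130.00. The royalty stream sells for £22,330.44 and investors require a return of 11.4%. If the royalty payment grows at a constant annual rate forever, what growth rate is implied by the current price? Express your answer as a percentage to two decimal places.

P = D₀(1+g)/(r−g) ⇒ P(r−g) = D₀(1+g) ⇒ g(P+D₀) = P·r − D₀
g = (P·r − D₀)/(P + D₀) = (£22,330.44×0.114 − £1,130.00) / (£22,330.44 + £1,130.00) = 0.060343

6.03%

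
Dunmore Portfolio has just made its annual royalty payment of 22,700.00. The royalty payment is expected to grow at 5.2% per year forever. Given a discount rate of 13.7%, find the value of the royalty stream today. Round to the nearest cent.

280945.88

D₁ = D₀ × (1 + g) = 22,700.00 × 1.052 = 23,880.4000
Growing perpetuity: P = D₁ / (r − g) = 23,880.4000 / (0.137 − 0.052) = 280,945.88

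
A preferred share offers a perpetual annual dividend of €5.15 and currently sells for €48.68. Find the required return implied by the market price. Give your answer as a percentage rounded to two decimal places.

10.58%

P = C/r ⇒ r = C/P = €5.15/€48.68 = 0.105793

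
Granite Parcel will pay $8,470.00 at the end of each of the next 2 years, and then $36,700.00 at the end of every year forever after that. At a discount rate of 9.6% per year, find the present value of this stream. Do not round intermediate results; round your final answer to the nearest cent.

$333033.18

PV of 2-year annuity: $8,470.00 × [1 − (1+0.096)^−2] / 0.096 = 14779.29032
Perpetuity value at year 2: $36,700.00 / 0.096 = 382291.66667
PV of perpetuity: 382291.66667 / (1+0.096)^2 = 318253.89161
Total PV = 14779.29032 + 318253.89161 = 333033.18193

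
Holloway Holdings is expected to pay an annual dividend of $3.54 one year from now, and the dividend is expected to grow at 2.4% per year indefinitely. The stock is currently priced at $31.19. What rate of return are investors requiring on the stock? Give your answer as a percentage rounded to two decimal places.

13.75%

P = D₁/(r − g) ⇒ r = D₁/P + g = $3.5400/$31.19 + 0.024 = 0.113498 + 0.024 = 0.137498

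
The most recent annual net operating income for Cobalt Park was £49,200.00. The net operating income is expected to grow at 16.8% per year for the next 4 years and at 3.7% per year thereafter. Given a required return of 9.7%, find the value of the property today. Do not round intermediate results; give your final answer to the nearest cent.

D_1 = 57465.60000
D_2 = 67119.82080
D_3 = 78395.95069
D_4 = 91566.47041
Terminal value at year 4: TV = D_4×(1+g_2)/(r−g_2) = 94954.42982/0.06 = 1582573.83027
P_0 = D_1/(1+r)^1 + D_2/(1+r)^2 + D_3/(1+r)^3 + D_4/(1+r)^4 + TV/(1+r)^4
    = 52384.32088 + 55774.73727 + 59384.58808 + 63228.07555 + 1092791.90581 = 1323563.62759

£1323563.63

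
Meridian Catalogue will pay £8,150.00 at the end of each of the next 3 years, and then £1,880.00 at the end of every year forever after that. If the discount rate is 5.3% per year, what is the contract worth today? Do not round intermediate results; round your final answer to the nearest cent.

£52450.93

PV of 3-year annuity: £8,150.00 × [1 − (1+0.053)^−3] / 0.053 = 22070.29441
Perpetuity value at year 3: £1,880.00 / 0.053 = 35471.69811
PV of perpetuity: 35471.69811 / (1+0.053)^3 = 30380.63634
Total PV = 22070.29441 + 30380.63634 = 52450.93074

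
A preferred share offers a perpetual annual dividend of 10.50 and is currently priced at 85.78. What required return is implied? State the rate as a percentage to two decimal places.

12.24%

P = C/r ⇒ r = C/P = 10.50/85.78 = 0.122406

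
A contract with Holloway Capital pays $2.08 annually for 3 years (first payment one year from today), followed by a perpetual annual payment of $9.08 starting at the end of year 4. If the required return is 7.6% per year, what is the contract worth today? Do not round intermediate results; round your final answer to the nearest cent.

$101.30

PV of 3-year annuity: $2.08 × [1 − (1+0.076)^−3] / 0.076 = 5.39929
Perpetuity value at year 3: $9.08 / 0.076 = 119.47368
PV of perpetuity: 119.47368 / (1+0.076)^3 = 95.90372
Total PV = 5.39929 + 95.90372 = 101.30301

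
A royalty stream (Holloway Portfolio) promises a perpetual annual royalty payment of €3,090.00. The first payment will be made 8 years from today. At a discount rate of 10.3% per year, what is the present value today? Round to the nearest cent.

€15104.02

Value at end of year 7: C / r = €3,090.00 / 0.103 = €30,000.0000
Discount to today: PV = €30,000.0000 / (1 + 0.103)^7 = €30,000.0000 / 1.986226 = €15,104.02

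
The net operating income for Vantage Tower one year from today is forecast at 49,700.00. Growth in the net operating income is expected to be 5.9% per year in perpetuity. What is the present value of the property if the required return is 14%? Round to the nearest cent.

613580.25

Growing perpetuity: P = D₁ / (r − g) = 49,700.0000 / (0.14 − 0.059) = 613,580.25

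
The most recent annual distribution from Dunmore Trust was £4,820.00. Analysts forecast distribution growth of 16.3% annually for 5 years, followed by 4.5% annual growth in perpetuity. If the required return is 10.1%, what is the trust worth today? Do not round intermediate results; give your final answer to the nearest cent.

£146777.36

D_1 = 5605.66000
D_2 = 6519.38258
D_3 = 7582.04194
D_4 = 8817.91478
D_5 = 10255.23489
Terminal value at year 5: TV = D_5×(1+g_2)/(r−g_2) = 10716.72046/0.056 = 191370.00813
P_0 = D_1/(1+r)^1 + D_2/(1+r)^2 + D_3/(1+r)^3 + D_4/(1+r)^4 + D_5/(1+r)^5 + TV/(1+r)^5
    = 5091.42598 + 5378.13661 + 5680.99263 + 6000.90320 + 6338.82872 + 118287.07167 = 146777.35880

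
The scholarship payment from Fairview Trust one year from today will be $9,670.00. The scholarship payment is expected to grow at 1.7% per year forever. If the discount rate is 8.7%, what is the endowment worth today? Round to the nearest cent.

Growing perpetuity: P = D₁ / (r − g) = $9,670.0000 / (0.087 − 0.017) = $138,142.86

$138142.86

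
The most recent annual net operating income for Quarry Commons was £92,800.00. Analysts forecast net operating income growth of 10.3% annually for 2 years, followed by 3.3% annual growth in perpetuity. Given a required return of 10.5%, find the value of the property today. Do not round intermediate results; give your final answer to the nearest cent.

£1511703.37

D_1 = 102358.40000
D_2 = 112901.31520
Terminal value at year 2: TV = D_2×(1+g_2)/(r−g_2) = 116627.05860/0.072 = 1619820.25836
P_0 = D_1/(1+r)^1 + D_2/(1+r)^2 + TV/(1+r)^2
    = 92632.03620 + 92464.37641 + 1326606.95592 = 1511703.36853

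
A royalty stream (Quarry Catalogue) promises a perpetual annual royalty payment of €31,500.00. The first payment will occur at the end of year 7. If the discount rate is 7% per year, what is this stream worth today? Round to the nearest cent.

Value at end of year 6: C / r = €31,500.00 / 0.07 = €450,000.0000
Discount to today: PV = €450,000.0000 / (1 + 0.07)^6 = €450,000.0000 / 1.500730 = €299,854.00

€299854.00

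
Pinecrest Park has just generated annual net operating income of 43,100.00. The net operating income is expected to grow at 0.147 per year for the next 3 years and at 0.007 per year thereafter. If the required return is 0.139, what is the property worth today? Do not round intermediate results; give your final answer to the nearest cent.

D_1 = 49435.70000
D_2 = 56702.74790
D_3 = 65038.05184
Terminal value at year 3: TV = D_3×(1+g_2)/(r−g_2) = 65493.31820/0.132 = 496161.50155
P_0 = D_1/(1+r)^1 + D_2/(1+r)^2 + D_3/(1+r)^3 + TV/(1+r)^3
    = 43402.72169 + 43707.56960 + 44014.55867 + 335777.73171 = 466902.58167

466902.58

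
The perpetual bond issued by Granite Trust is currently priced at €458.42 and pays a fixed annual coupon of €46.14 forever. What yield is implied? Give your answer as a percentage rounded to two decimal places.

P = C/r ⇒ r = C/P = €46.14/€458.42 = 0.100650

10.07%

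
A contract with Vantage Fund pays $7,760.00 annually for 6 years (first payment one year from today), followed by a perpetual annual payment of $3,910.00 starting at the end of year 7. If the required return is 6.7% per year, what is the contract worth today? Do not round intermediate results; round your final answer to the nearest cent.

$76880.59

PV of 6-year annuity: $7,760.00 × [1 − (1+0.067)^−6] / 0.067 = 37333.41252
Perpetuity value at year 6: $3,910.00 / 0.067 = 58358.20896
PV of perpetuity: 58358.20896 / (1+0.067)^6 = 39547.17249
Total PV = 37333.41252 + 39547.17249 = 76880.58501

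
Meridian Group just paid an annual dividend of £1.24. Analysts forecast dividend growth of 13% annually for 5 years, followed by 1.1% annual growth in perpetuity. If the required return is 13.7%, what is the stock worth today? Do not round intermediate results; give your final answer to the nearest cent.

£15.73

D_1 = 1.40120
D_2 = 1.58336
D_3 = 1.78919
D_4 = 2.02179
D_5 = 2.28462
Terminal value at year 5: TV = D_5×(1+g_2)/(r−g_2) = 2.30975/0.126 = 18.33135
P_0 = D_1/(1+r)^1 + D_2/(1+r)^2 + D_3/(1+r)^3 + D_4/(1+r)^4 + D_5/(1+r)^5 + TV/(1+r)^5
    = 1.23237 + 1.22478 + 1.21724 + 1.20974 + 1.20230 + 9.64700 = 15.73342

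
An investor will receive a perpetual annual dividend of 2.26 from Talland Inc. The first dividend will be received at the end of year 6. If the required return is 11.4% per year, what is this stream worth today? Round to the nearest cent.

11.56

Value at end of year 5: C / r = 2.26 / 0.114 = 19.8246
Discount to today: PV = 19.8246 / (1 + 0.114)^5 = 19.8246 / 1.715639 = 11.56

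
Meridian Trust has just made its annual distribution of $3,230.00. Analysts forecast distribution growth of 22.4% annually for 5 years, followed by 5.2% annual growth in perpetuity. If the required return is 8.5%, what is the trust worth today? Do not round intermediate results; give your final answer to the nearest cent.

$211656.42

D_1 = 3953.52000
D_2 = 4839.10848
D_3 = 5923.06878
D_4 = 7249.83619
D_5 = 8873.79949
Terminal value at year 5: TV = D_5×(1+g_2)/(r−g_2) = 9335.23707/0.033 = 282885.97168
P_0 = D_1/(1+r)^1 + D_2/(1+r)^2 + D_3/(1+r)^3 + D_4/(1+r)^4 + D_5/(1+r)^5 + TV/(1+r)^5
    = 3643.79724 + 4110.60628 + 4637.21852 + 5231.29536 + 5901.47974 + 188132.02078 = 211656.41791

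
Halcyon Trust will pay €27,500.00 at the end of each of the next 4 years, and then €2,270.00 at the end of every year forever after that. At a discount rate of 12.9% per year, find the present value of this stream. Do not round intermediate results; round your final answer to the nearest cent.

PV of 4-year annuity: €27,500.00 × [1 − (1+0.129)^−4] / 0.129 = 81968.20988
Perpetuity value at year 4: €2,270.00 / 0.129 = 17596.89922
PV of perpetuity: 17596.89922 / (1+0.129)^4 = 10830.79608
Total PV = 81968.20988 + 10830.79608 = 92799.00596

€92799.01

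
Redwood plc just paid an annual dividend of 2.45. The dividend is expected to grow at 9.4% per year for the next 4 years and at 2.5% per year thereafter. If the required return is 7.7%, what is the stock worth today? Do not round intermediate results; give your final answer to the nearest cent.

61.61

D_1 = 2.68030
D_2 = 2.93225
D_3 = 3.20788
D_4 = 3.50942
Terminal value at year 4: TV = D_4×(1+g_2)/(r−g_2) = 3.59716/0.052 = 69.17607
P_0 = D_1/(1+r)^1 + D_2/(1+r)^2 + D_3/(1+r)^3 + D_4/(1+r)^4 + TV/(1+r)^4
    = 2.48867 + 2.52795 + 2.56786 + 2.60839 + 51.41538 = 61.60826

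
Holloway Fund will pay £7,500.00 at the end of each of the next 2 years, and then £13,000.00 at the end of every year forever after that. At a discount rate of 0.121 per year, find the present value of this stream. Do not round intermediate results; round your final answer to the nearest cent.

PV of 2-year annuity: £7,500.00 × [1 − (1+0.121)^−2] / 0.121 = 12658.74661
Perpetuity value at year 2: £13,000.00 / 0.121 = 107438.01653
PV of perpetuity: 107438.01653 / (1+0.121)^2 = 85496.18907
Total PV = 12658.74661 + 85496.18907 = 98154.93568

£98154.94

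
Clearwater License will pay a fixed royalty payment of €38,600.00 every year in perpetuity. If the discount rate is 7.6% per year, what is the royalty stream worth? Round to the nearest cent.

€507894.74

Level perpetuity: PV = C / r = €38,600.00 / 0.076 = €507,894.74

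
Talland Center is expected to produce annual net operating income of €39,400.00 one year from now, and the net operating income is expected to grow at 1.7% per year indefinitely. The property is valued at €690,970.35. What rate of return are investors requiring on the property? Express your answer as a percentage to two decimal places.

P = D₁/(r − g) ⇒ r = D₁/P + g = €39,400.0000/€690,970.35 + 0.017 = 0.057021 + 0.017 = 0.074021

7.40%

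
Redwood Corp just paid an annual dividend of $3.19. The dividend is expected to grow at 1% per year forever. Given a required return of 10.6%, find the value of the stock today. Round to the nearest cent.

D₁ = D₀ × (1 + g) = $3.19 × 1.01 = $3.2219
Growing perpetuity: P = D₁ / (r − g) = $3.2219 / (0.106 − 0.01) = $33.56

$33.56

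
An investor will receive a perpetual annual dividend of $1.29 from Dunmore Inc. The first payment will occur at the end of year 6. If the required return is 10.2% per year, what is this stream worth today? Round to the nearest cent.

Value at end of year 5: C / r = $1.29 / 0.102 = $12.6471
Discount to today: PV = $12.6471 / (1 + 0.102)^5 = $12.6471 / 1.625204 = $7.78

$7.78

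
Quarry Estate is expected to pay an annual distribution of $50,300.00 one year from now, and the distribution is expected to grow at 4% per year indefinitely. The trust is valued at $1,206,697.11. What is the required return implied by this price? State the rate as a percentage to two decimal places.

P = D₁/(r − g) ⇒ r = D₁/P + g = $50,300.0000/$1,206,697.11 + 0.04 = 0.041684 + 0.04 = 0.081684

8.17%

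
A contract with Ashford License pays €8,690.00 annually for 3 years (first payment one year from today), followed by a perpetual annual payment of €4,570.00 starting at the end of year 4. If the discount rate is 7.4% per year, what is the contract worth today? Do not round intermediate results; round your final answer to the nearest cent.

€72490.41

PV of 3-year annuity: €8,690.00 × [1 − (1+0.074)^−3] / 0.074 = 22639.66279
Perpetuity value at year 3: €4,570.00 / 0.074 = 61756.75676
PV of perpetuity: 61756.75676 / (1+0.074)^3 = 49850.74307
Total PV = 22639.66279 + 49850.74307 = 72490.40586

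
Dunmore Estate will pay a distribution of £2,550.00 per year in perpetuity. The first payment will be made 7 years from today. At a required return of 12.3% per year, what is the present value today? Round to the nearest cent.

£10336.10

Value at end of year 6: C / r = £2,550.00 / 0.123 = £20,731.7073
Discount to today: PV = £20,731.7073 / (1 + 0.123)^6 = £20,731.7073 / 2.005758 = £10,336.10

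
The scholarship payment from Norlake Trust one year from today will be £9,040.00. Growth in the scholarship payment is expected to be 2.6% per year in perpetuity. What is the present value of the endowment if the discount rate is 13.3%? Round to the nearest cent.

Growing perpetuity: P = D₁ / (r − g) = £9,040.0000 / (0.133 − 0.026) = £84,485.98

£84485.98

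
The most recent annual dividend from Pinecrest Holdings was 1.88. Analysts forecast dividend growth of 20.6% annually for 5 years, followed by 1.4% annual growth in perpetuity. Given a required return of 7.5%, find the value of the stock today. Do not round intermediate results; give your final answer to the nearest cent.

68.98

D_1 = 2.26728
D_2 = 2.73434
D_3 = 3.29761
D_4 = 3.97692
D_5 = 4.79617
Terminal value at year 5: TV = D_5×(1+g_2)/(r−g_2) = 4.86331/0.061 = 79.72646
P_0 = D_1/(1+r)^1 + D_2/(1+r)^2 + D_3/(1+r)^3 + D_4/(1+r)^4 + D_5/(1+r)^5 + TV/(1+r)^5
    = 2.10910 + 2.36611 + 2.65445 + 2.97792 + 3.34081 + 55.53416 = 68.98255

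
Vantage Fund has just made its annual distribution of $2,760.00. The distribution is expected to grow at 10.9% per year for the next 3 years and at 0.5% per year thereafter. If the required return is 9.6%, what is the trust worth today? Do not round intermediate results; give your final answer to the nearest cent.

D_1 = 3060.84000
D_2 = 3394.47156
D_3 = 3764.46896
Terminal value at year 3: TV = D_3×(1+g_2)/(r−g_2) = 3783.29130/0.091 = 41574.62972
P_0 = D_1/(1+r)^1 + D_2/(1+r)^2 + D_3/(1+r)^3 + TV/(1+r)^3
    = 2792.73723 + 2825.86276 + 2859.38120 + 31578.88033 = 40056.86152

$40056.86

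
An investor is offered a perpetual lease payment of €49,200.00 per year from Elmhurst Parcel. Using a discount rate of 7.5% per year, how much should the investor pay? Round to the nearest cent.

Level perpetuity: PV = C / r = €49,200.00 / 0.075 = €656,000.00

€656000.00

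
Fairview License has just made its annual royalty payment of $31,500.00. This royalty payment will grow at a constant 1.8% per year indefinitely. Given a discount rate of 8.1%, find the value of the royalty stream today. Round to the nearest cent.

$509000.00

D₁ = D₀ × (1 + g) = $31,500.00 × 1.018 = $32,067.0000
Growing perpetuity: P = D₁ / (r − g) = $32,067.0000 / (0.081 − 0.018) = $509,000.00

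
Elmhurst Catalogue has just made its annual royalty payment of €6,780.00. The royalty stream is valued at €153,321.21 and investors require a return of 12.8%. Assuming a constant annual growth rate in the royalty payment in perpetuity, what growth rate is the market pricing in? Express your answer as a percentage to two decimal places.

P = D₀(1+g)/(r−g) ⇒ P(r−g) = D₀(1+g) ⇒ g(P+D₀) = P·r − D₀
g = (P·r − D₀)/(P + D₀) = (€153,321.21×0.128 − €6,780.00) / (€153,321.21 + €6,780.00) = 0.080231

8.02%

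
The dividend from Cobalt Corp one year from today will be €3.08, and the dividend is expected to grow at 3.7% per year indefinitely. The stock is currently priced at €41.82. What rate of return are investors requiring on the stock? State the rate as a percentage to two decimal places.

11.06%

P = D₁/(r − g) ⇒ r = D₁/P + g = €3.0800/€41.82 + 0.037 = 0.073649 + 0.037 = 0.110649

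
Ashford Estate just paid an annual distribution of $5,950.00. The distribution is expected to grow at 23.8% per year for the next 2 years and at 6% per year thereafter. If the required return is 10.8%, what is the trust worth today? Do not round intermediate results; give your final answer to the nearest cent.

D_1 = 7366.10000
D_2 = 9119.23180
Terminal value at year 2: TV = D_2×(1+g_2)/(r−g_2) = 9666.38571/0.048 = 201383.03558
P_0 = D_1/(1+r)^1 + D_2/(1+r)^2 + TV/(1+r)^2
    = 6648.10469 + 7428.11698 + 164037.58323 = 178113.80490

$178113.80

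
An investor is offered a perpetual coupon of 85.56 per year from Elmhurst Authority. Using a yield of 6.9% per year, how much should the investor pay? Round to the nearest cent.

Level perpetuity: PV = C / r = 85.56 / 0.069 = 1,240.00

1240.00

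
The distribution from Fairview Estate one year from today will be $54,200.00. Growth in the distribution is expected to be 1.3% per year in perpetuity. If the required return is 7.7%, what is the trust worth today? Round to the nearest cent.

Growing perpetuity: P = D₁ / (r − g) = $54,200.0000 / (0.077 − 0.013) = $846,875.00

$846875.00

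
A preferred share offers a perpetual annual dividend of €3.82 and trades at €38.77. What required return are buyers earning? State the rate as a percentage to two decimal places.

9.85%

P = C/r ⇒ r = C/P = €3.82/€38.77 = 0.098530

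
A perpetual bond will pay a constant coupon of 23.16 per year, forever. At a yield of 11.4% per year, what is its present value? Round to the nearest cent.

Level perpetuity: PV = C / r = 23.16 / 0.114 = 203.16

203.16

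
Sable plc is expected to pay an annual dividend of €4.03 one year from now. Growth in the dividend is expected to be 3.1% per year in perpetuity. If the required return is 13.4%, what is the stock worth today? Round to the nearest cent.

Growing perpetuity: P = D₁ / (r − g) = €4.0300 / (0.134 − 0.031) = €39.13

€39.13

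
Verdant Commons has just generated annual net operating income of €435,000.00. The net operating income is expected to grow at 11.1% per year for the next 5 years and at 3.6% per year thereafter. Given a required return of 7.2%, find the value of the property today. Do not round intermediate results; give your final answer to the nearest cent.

D_1 = 483285.00000
D_2 = 536929.63500
D_3 = 596528.82448
D_4 = 662743.52400
D_5 = 736308.05517
Terminal value at year 5: TV = D_5×(1+g_2)/(r−g_2) = 762815.14515/0.036 = 21189309.58759
P_0 = D_1/(1+r)^1 + D_2/(1+r)^2 + D_3/(1+r)^3 + D_4/(1+r)^4 + D_5/(1+r)^5 + TV/(1+r)^5
    = 450825.55970 + 467226.86271 + 484224.85492 + 501841.24423 + 520098.52830 + 14967279.87006 = 17391496.91993

€17391496.92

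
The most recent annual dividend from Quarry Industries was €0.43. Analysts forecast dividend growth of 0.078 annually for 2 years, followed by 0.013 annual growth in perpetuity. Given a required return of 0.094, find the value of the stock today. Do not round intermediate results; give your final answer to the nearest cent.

D_1 = 0.46354
D_2 = 0.49970
Terminal value at year 2: TV = D_2×(1+g_2)/(r−g_2) = 0.50619/0.081 = 6.24929
P_0 = D_1/(1+r)^1 + D_2/(1+r)^2 + TV/(1+r)^2
    = 0.42371 + 0.41751 + 5.22151 = 6.06273

€6.06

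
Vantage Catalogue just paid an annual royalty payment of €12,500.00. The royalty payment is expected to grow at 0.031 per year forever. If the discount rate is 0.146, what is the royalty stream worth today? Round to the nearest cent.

D₁ = D₀ × (1 + g) = €12,500.00 × 1.031 = €12,887.5000
Growing perpetuity: P = D₁ / (r − g) = €12,887.5000 / (0.146 − 0.031) = €112,065.22

€112065.22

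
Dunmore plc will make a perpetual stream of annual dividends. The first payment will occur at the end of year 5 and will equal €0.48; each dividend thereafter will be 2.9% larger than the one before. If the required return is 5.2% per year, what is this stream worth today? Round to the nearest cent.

€17.04

Value at end of year 4: C₁ / (r − g) = €0.48 / (0.052 − 0.029) = €20.8696
Discount to today: PV = €20.8696 / (1 + 0.052)^4 = €20.8696 / 1.224794 = €17.04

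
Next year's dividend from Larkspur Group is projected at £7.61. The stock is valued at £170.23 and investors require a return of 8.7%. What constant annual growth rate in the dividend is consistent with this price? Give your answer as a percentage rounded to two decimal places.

P = D₁/(r−g) ⇒ g = r − D₁/P = 0.087 − £7.61/£170.23 = 0.042296

4.23%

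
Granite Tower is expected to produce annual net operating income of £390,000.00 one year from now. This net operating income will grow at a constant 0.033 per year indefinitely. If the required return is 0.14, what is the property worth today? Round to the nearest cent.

£3644859.81

Growing perpetuity: P = D₁ / (r − g) = £390,000.0000 / (0.14 − 0.033) = £3,644,859.81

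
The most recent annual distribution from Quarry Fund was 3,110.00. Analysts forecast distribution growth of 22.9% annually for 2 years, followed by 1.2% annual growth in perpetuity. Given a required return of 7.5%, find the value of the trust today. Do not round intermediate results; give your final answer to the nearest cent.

72916.49

D_1 = 3822.19000
D_2 = 4697.47151
Terminal value at year 2: TV = D_2×(1+g_2)/(r−g_2) = 4753.84117/0.063 = 75457.79632
P_0 = D_1/(1+r)^1 + D_2/(1+r)^2 + TV/(1+r)^2
    = 3555.52558 + 4064.87529 + 65296.09200 = 72916.49288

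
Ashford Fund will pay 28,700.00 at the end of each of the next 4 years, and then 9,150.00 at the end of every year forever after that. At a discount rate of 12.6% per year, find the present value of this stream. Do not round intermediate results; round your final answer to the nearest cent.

131256.59

PV of 4-year annuity: 28,700.00 × [1 − (1+0.126)^−4] / 0.126 = 86081.71284
Perpetuity value at year 4: 9,150.00 / 0.126 = 72619.04762
PV of perpetuity: 72619.04762 / (1+0.126)^4 = 45174.87785
Total PV = 86081.71284 + 45174.87785 = 131256.59069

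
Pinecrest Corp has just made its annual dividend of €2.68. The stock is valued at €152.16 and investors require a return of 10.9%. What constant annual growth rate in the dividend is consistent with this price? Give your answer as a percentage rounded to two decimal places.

P = D₀(1+g)/(r−g) ⇒ P(r−g) = D₀(1+g) ⇒ g(P+D₀) = P·r − D₀
g = (P·r − D₀)/(P + D₀) = (€152.16×0.109 − €2.68) / (€152.16 + €2.68) = 0.089805

8.98%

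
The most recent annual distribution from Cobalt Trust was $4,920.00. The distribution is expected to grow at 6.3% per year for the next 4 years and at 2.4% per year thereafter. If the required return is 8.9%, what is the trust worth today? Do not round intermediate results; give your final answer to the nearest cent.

$88900.74

D_1 = 5229.96000
D_2 = 5559.44748
D_3 = 5909.69267
D_4 = 6282.00331
Terminal value at year 4: TV = D_4×(1+g_2)/(r−g_2) = 6432.77139/0.065 = 98965.71368
P_0 = D_1/(1+r)^1 + D_2/(1+r)^2 + D_3/(1+r)^3 + D_4/(1+r)^4 + TV/(1+r)^4
    = 4802.53444 + 4687.87337 + 4575.94986 + 4466.69853 + 70367.68148 = 88900.73768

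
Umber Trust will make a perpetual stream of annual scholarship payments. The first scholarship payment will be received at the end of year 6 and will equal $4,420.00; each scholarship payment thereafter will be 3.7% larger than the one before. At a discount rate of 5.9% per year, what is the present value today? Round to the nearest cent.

Value at end of year 5: C₁ / (r − g) = $4,420.00 / (0.059 − 0.037) = $200,909.0909
Discount to today: PV = $200,909.0909 / (1 + 0.059)^5 = $200,909.0909 / 1.331925 = $150,841.13

$150841.13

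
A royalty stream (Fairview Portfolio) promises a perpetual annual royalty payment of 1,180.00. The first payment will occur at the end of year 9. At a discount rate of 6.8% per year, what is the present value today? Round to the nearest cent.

10251.87

Value at end of year 8: C / r = 1,180.00 / 0.068 = 17,352.9412
Discount to today: PV = 17,352.9412 / (1 + 0.068)^8 = 17,352.9412 / 1.692661 = 10,251.87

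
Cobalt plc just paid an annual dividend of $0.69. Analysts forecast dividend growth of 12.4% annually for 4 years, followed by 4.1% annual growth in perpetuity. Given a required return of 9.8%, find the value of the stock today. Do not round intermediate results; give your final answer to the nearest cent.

$16.77

D_1 = 0.77556
D_2 = 0.87173
D_3 = 0.97982
D_4 = 1.10132
Terminal value at year 4: TV = D_4×(1+g_2)/(r−g_2) = 1.14648/0.057 = 20.11362
P_0 = D_1/(1+r)^1 + D_2/(1+r)^2 + D_3/(1+r)^3 + D_4/(1+r)^4 + TV/(1+r)^4
    = 0.70634 + 0.72306 + 0.74019 + 0.75771 + 13.83824 = 16.76554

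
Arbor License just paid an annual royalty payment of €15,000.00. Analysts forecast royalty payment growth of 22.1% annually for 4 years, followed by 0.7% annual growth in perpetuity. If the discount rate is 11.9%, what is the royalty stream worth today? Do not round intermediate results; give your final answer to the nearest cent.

€266158.21

D_1 = 18315.00000
D_2 = 22362.61500
D_3 = 27304.75292
D_4 = 33339.10331
Terminal value at year 4: TV = D_4×(1+g_2)/(r−g_2) = 33572.47703/0.112 = 299754.25922
P_0 = D_1/(1+r)^1 + D_2/(1+r)^2 + D_3/(1+r)^3 + D_4/(1+r)^4 + TV/(1+r)^4
    = 16367.29223 + 17859.21699 + 19487.13489 + 21263.44209 + 191181.12664 = 266158.21283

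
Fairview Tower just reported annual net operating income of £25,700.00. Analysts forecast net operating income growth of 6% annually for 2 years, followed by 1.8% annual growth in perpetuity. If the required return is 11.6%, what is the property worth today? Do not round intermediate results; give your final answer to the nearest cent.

D_1 = 27242.00000
D_2 = 28876.52000
Terminal value at year 2: TV = D_2×(1+g_2)/(r−g_2) = 29396.29736/0.098 = 299962.21796
P_0 = D_1/(1+r)^1 + D_2/(1+r)^2 + TV/(1+r)^2
    = 24410.39427 + 23185.49993 + 240845.29518 = 288441.18938

£288441.19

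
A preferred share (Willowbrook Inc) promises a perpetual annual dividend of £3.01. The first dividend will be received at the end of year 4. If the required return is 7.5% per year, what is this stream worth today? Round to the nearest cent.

Value at end of year 3: C / r = £3.01 / 0.075 = £40.1333
Discount to today: PV = £40.1333 / (1 + 0.075)^3 = £40.1333 / 1.242297 = £32.31

£32.31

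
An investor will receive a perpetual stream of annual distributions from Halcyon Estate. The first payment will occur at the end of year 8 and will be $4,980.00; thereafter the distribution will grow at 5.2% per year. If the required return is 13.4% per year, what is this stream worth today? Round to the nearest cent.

$25183.97

Value at end of year 7: C₁ / (r − g) = $4,980.00 / (0.134 − 0.052) = $60,731.7073
Discount to today: PV = $60,731.7073 / (1 + 0.134)^7 = $60,731.7073 / 2.411523 = $25,183.97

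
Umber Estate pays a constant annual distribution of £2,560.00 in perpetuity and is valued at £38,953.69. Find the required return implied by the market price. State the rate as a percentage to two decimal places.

P = C/r ⇒ r = C/P = £2,560.00/£38,953.69 = 0.065719

6.57%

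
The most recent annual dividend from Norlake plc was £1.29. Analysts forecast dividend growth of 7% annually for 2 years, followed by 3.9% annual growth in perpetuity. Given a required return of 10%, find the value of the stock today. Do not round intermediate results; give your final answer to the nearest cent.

D_1 = 1.38030
D_2 = 1.47692
Terminal value at year 2: TV = D_2×(1+g_2)/(r−g_2) = 1.53452/0.061 = 25.15608
P_0 = D_1/(1+r)^1 + D_2/(1+r)^2 + TV/(1+r)^2
    = 1.25482 + 1.22060 + 20.79015 = 23.26556

£23.27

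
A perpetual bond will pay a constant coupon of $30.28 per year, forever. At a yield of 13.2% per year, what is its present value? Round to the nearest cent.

$229.39

Level perpetuity: PV = C / r = $30.28 / 0.132 = $229.39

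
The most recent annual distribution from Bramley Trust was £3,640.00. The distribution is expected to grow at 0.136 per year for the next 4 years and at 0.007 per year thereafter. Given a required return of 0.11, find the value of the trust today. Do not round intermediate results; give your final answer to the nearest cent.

D_1 = 4135.04000
D_2 = 4697.40544
D_3 = 5336.25258
D_4 = 6061.98293
Terminal value at year 4: TV = D_4×(1+g_2)/(r−g_2) = 6104.41681/0.103 = 59266.18263
P_0 = D_1/(1+r)^1 + D_2/(1+r)^2 + D_3/(1+r)^3 + D_4/(1+r)^4 + TV/(1+r)^4
    = 3725.26126 + 3812.51963 + 3901.82189 + 3993.21592 + 39040.47022 = 54473.28893

£54473.29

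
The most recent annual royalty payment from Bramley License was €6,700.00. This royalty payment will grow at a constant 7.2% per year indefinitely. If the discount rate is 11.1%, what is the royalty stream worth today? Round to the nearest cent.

D₁ = D₀ × (1 + g) = €6,700.00 × 1.072 = €7,182.4000
Growing perpetuity: P = D₁ / (r − g) = €7,182.4000 / (0.111 − 0.072) = €184,164.10

€184164.10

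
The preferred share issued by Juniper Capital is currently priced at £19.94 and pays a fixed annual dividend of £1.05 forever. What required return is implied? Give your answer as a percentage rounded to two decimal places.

5.27%

P = C/r ⇒ r = C/P = £1.05/£19.94 = 0.052658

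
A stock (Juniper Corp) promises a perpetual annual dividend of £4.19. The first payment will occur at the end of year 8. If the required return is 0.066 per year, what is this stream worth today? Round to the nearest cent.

Value at end of year 7: C / r = £4.19 / 0.066 = £63.4848
Discount to today: PV = £63.4848 / (1 + 0.066)^7 = £63.4848 / 1.564229 = £40.59

£40.59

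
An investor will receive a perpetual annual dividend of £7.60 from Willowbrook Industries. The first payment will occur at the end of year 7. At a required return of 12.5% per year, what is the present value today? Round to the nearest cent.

£29.99

Value at end of year 6: C / r = £7.60 / 0.125 = £60.8000
Discount to today: PV = £60.8000 / (1 + 0.125)^6 = £60.8000 / 2.027287 = £29.99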